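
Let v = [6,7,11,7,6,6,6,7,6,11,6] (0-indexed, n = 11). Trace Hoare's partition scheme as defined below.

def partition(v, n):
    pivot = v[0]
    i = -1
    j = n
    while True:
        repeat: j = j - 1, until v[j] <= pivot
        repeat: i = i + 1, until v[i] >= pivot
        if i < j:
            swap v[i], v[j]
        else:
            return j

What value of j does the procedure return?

pivot=6
j stops at 10 (6), i stops at 0 (6); swap ⇒ [6,7,11,7,6,6,6,7,6,11,6]
j stops at 8 (6), i stops at 1 (7); swap ⇒ [6,6,11,7,6,6,6,7,7,11,6]
j stops at 6 (6), i stops at 2 (11); swap ⇒ [6,6,6,7,6,6,11,7,7,11,6]
j stops at 5 (6), i stops at 3 (7); swap ⇒ [6,6,6,6,6,7,11,7,7,11,6]
j stops at 4, i stops at 4; i≥j ⇒ return 4. v=[6,6,6,6,6,7,11,7,7,11,6]

4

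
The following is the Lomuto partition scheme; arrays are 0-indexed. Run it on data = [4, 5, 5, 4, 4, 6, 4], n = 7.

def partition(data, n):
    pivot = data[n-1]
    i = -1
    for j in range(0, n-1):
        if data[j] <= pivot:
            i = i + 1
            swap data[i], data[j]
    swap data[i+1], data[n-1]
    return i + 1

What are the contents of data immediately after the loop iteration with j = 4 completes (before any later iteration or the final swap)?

[4, 4, 4, 5, 5, 6, 4]

pivot=4, i=-1
j=0: 4≤4, i=0, swap(0,0) ⇒ [4, 5, 5, 4, 4, 6, 4]
j=1: 5>4, skip
j=2: 5>4, skip
j=3: 4≤4, i=1, swap(1,3) ⇒ [4, 4, 5, 5, 4, 6, 4]
j=4: 4≤4, i=2, swap(2,4) ⇒ [4, 4, 4, 5, 5, 6, 4]
(after j=4) data = [4, 4, 4, 5, 5, 6, 4]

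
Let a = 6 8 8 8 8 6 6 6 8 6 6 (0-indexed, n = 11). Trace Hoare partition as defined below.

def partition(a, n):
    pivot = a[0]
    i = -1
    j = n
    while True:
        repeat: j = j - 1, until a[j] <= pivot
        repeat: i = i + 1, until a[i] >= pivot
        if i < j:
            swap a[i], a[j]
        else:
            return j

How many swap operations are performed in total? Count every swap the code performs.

pivot = a[0] = 6; i = -1, j = 11
j→10 (a[10]=6≤6), i→0 (a[0]=6≥6); i<j, swap → 6 8 8 8 8 6 6 6 8 6 6
j→9 (a[9]=6≤6), i→1 (a[1]=8≥6); i<j, swap → 6 6 8 8 8 6 6 6 8 8 6
j→7 (a[7]=6≤6), i→2 (a[2]=8≥6); i<j, swap → 6 6 6 8 8 6 6 8 8 8 6
j→6 (a[6]=6≤6), i→3 (a[3]=8≥6); i<j, swap → 6 6 6 6 8 6 8 8 8 8 6
j→5 (a[5]=6≤6), i→4 (a[4]=8≥6); i<j, swap → 6 6 6 6 6 8 8 8 8 8 6
j→4, i→5; i≥j, return j=4. a = 6 6 6 6 6 8 8 8 8 8 6

5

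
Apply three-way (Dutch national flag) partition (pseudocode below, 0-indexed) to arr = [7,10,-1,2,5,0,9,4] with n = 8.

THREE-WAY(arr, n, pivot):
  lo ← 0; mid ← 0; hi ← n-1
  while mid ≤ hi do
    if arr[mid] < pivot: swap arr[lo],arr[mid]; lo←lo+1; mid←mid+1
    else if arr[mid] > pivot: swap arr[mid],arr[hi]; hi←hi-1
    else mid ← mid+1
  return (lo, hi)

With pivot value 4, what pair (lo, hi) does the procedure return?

(3, 3)

pivot = 4; lo=0, mid=0, hi=7
arr[mid]=7>4: swap arr[0],arr[7]; hi=6 → [4,10,-1,2,5,0,9,7]
arr[mid]=4=4: mid=1
arr[mid]=10>4: swap arr[1],arr[6]; hi=5 → [4,9,-1,2,5,0,10,7]
arr[mid]=9>4: swap arr[1],arr[5]; hi=4 → [4,0,-1,2,5,9,10,7]
arr[mid]=0<4: swap arr[0],arr[1]; lo=1,mid=2 → [0,4,-1,2,5,9,10,7]
arr[mid]=-1<4: swap arr[1],arr[2]; lo=2,mid=3 → [0,-1,4,2,5,9,10,7]
arr[mid]=2<4: swap arr[2],arr[3]; lo=3,mid=4 → [0,-1,2,4,5,9,10,7]
arr[mid]=5>4: swap arr[4],arr[4]; hi=3 → [0,-1,2,4,5,9,10,7]
end: lo=3, hi=3; arr = [0,-1,2,4,5,9,10,7]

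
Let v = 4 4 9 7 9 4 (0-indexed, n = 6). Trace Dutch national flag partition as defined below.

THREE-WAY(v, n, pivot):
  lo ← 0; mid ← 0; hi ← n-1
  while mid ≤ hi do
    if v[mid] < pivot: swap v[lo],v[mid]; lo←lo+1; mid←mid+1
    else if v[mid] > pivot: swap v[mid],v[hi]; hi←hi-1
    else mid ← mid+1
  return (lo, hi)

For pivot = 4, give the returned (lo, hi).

pivot = 4; lo=0, mid=0, hi=5
v[mid]=4=4: mid=1
v[mid]=4=4: mid=2
v[mid]=9>4: swap v[2],v[5]; hi=4 → 4 4 4 7 9 9
v[mid]=4=4: mid=3
v[mid]=7>4: swap v[3],v[4]; hi=3 → 4 4 4 9 7 9
v[mid]=9>4: swap v[3],v[3]; hi=2 → 4 4 4 9 7 9
end: lo=0, hi=2; v = 4 4 4 9 7 9

(0, 2)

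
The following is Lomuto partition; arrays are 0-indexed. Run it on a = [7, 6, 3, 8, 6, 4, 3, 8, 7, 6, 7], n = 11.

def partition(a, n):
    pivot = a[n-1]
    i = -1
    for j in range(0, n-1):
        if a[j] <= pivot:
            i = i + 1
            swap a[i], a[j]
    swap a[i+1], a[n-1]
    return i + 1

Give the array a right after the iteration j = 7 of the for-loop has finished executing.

pivot=7, i=-1
j=0: 7≤7, i=0, swap(0,0) ⇒ [7, 6, 3, 8, 6, 4, 3, 8, 7, 6, 7]
j=1: 6≤7, i=1, swap(1,1) ⇒ [7, 6, 3, 8, 6, 4, 3, 8, 7, 6, 7]
j=2: 3≤7, i=2, swap(2,2) ⇒ [7, 6, 3, 8, 6, 4, 3, 8, 7, 6, 7]
j=3: 8>7, skip
j=4: 6≤7, i=3, swap(3,4) ⇒ [7, 6, 3, 6, 8, 4, 3, 8, 7, 6, 7]
j=5: 4≤7, i=4, swap(4,5) ⇒ [7, 6, 3, 6, 4, 8, 3, 8, 7, 6, 7]
j=6: 3≤7, i=5, swap(5,6) ⇒ [7, 6, 3, 6, 4, 3, 8, 8, 7, 6, 7]
j=7: 8>7, skip
(after j=7) a = [7, 6, 3, 6, 4, 3, 8, 8, 7, 6, 7]

[7, 6, 3, 6, 4, 3, 8, 8, 7, 6, 7]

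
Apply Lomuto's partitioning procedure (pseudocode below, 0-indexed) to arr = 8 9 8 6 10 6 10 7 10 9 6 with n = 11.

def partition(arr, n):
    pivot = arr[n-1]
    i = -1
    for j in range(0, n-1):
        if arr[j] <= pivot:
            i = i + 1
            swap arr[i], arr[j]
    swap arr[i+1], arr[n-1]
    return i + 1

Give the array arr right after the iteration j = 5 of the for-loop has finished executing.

6 6 8 8 10 9 10 7 10 9 6

pivot = arr[10] = 6; i = -1
j=0: arr[0]=8 > 6 → no swap
j=1: arr[1]=9 > 6 → no swap
j=2: arr[2]=8 > 6 → no swap
j=3: arr[3]=6 ≤ 6 → i=0, swap arr[0],arr[3] → 6 9 8 8 10 6 10 7 10 9 6
j=4: arr[4]=10 > 6 → no swap
j=5: arr[5]=6 ≤ 6 → i=1, swap arr[1],arr[5] → 6 6 8 8 10 9 10 7 10 9 6
(after j=5) arr = 6 6 8 8 10 9 10 7 10 9 6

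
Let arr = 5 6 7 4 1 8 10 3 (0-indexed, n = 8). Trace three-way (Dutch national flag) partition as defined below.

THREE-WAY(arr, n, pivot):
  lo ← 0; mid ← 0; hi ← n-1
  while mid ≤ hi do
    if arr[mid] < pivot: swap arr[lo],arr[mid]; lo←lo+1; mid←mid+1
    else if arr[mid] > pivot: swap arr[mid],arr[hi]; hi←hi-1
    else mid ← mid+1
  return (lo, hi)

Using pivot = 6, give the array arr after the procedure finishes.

5 3 4 1 6 10 8 7

lo=0 mid=0 hi=7
5<6: swap(0,0), lo=1 mid=1 ⇒ 5 6 7 4 1 8 10 3
6=6: mid=2
7>6: swap(2,7), hi=6 ⇒ 5 6 3 4 1 8 10 7
3<6: swap(1,2), lo=2 mid=3 ⇒ 5 3 6 4 1 8 10 7
4<6: swap(2,3), lo=3 mid=4 ⇒ 5 3 4 6 1 8 10 7
1<6: swap(3,4), lo=4 mid=5 ⇒ 5 3 4 1 6 8 10 7
8>6: swap(5,6), hi=5 ⇒ 5 3 4 1 6 10 8 7
10>6: swap(5,5), hi=4 ⇒ 5 3 4 1 6 10 8 7
done. lo=4 hi=4; arr=5 3 4 1 6 10 8 7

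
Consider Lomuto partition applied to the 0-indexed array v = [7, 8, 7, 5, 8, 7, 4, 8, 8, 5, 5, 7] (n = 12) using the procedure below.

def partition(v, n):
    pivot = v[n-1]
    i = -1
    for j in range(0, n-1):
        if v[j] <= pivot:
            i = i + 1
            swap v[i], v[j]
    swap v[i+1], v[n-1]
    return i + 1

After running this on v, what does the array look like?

pivot=7, i=-1
j=0: 7≤7, i=0, swap(0,0) ⇒ [7, 8, 7, 5, 8, 7, 4, 8, 8, 5, 5, 7]
j=1: 8>7, skip
j=2: 7≤7, i=1, swap(1,2) ⇒ [7, 7, 8, 5, 8, 7, 4, 8, 8, 5, 5, 7]
j=3: 5≤7, i=2, swap(2,3) ⇒ [7, 7, 5, 8, 8, 7, 4, 8, 8, 5, 5, 7]
j=4: 8>7, skip
j=5: 7≤7, i=3, swap(3,5) ⇒ [7, 7, 5, 7, 8, 8, 4, 8, 8, 5, 5, 7]
j=6: 4≤7, i=4, swap(4,6) ⇒ [7, 7, 5, 7, 4, 8, 8, 8, 8, 5, 5, 7]
j=7: 8>7, skip
j=8: 8>7, skip
j=9: 5≤7, i=5, swap(5,9) ⇒ [7, 7, 5, 7, 4, 5, 8, 8, 8, 8, 5, 7]
j=10: 5≤7, i=6, swap(6,10) ⇒ [7, 7, 5, 7, 4, 5, 5, 8, 8, 8, 8, 7]
swap(7,11) ⇒ [7, 7, 5, 7, 4, 5, 5, 7, 8, 8, 8, 8]; return 7

[7, 7, 5, 7, 4, 5, 5, 7, 8, 8, 8, 8]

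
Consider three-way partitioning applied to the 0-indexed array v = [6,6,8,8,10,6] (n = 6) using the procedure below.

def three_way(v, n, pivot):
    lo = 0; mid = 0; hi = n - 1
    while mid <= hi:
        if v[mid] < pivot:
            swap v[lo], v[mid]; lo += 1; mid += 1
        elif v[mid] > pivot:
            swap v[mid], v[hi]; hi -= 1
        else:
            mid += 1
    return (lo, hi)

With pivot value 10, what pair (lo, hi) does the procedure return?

(5, 5)

lo=0 mid=0 hi=5
6<10: swap(0,0), lo=1 mid=1 ⇒ [6,6,8,8,10,6]
6<10: swap(1,1), lo=2 mid=2 ⇒ [6,6,8,8,10,6]
8<10: swap(2,2), lo=3 mid=3 ⇒ [6,6,8,8,10,6]
8<10: swap(3,3), lo=4 mid=4 ⇒ [6,6,8,8,10,6]
10=10: mid=5
6<10: swap(4,5), lo=5 mid=6 ⇒ [6,6,8,8,6,10]
done. lo=5 hi=5; v=[6,6,8,8,6,10]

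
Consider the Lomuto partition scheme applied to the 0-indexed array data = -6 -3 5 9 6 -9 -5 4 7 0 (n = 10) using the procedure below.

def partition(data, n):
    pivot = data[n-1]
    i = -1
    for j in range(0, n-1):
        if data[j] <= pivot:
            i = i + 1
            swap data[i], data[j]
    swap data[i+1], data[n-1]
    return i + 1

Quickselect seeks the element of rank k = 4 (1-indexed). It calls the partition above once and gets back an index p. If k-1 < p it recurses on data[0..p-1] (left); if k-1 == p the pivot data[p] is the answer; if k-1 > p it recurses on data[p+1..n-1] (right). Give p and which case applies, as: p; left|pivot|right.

4; left

pivot=0, i=-1
j=0: -6≤0, i=0, swap(0,0) ⇒ -6 -3 5 9 6 -9 -5 4 7 0
j=1: -3≤0, i=1, swap(1,1) ⇒ -6 -3 5 9 6 -9 -5 4 7 0
j=2: 5>0, skip
j=3: 9>0, skip
j=4: 6>0, skip
j=5: -9≤0, i=2, swap(2,5) ⇒ -6 -3 -9 9 6 5 -5 4 7 0
j=6: -5≤0, i=3, swap(3,6) ⇒ -6 -3 -9 -5 6 5 9 4 7 0
j=7: 4>0, skip
j=8: 7>0, skip
swap(4,9) ⇒ -6 -3 -9 -5 0 5 9 4 7 6; return 4
p = 4; k-1 = 3 < 4 ⇒ left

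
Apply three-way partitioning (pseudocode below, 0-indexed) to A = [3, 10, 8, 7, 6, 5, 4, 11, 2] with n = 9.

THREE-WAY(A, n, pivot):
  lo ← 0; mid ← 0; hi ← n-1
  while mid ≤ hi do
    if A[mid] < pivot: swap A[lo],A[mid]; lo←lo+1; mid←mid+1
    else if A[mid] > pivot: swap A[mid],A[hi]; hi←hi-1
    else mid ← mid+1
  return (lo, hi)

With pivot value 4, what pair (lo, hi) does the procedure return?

(2, 2)

pivot = 4; lo=0, mid=0, hi=8
A[mid]=3<4: swap A[0],A[0]; lo=1,mid=1 → [3, 10, 8, 7, 6, 5, 4, 11, 2]
A[mid]=10>4: swap A[1],A[8]; hi=7 → [3, 2, 8, 7, 6, 5, 4, 11, 10]
A[mid]=2<4: swap A[1],A[1]; lo=2,mid=2 → [3, 2, 8, 7, 6, 5, 4, 11, 10]
A[mid]=8>4: swap A[2],A[7]; hi=6 → [3, 2, 11, 7, 6, 5, 4, 8, 10]
A[mid]=11>4: swap A[2],A[6]; hi=5 → [3, 2, 4, 7, 6, 5, 11, 8, 10]
A[mid]=4=4: mid=3
A[mid]=7>4: swap A[3],A[5]; hi=4 → [3, 2, 4, 5, 6, 7, 11, 8, 10]
A[mid]=5>4: swap A[3],A[4]; hi=3 → [3, 2, 4, 6, 5, 7, 11, 8, 10]
A[mid]=6>4: swap A[3],A[3]; hi=2 → [3, 2, 4, 6, 5, 7, 11, 8, 10]
end: lo=2, hi=2; A = [3, 2, 4, 6, 5, 7, 11, 8, 10]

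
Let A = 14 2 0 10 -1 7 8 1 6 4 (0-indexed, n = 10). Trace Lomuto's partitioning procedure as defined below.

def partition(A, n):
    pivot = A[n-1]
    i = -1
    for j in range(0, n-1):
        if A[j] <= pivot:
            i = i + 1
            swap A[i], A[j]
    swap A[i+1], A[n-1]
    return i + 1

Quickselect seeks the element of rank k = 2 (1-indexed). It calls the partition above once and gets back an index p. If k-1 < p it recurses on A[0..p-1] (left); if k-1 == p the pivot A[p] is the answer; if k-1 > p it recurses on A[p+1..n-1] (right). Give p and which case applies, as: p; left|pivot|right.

pivot = A[9] = 4; i = -1
j=0: A[0]=14 > 4 → no swap
j=1: A[1]=2 ≤ 4 → i=0, swap A[0],A[1] → 2 14 0 10 -1 7 8 1 6 4
j=2: A[2]=0 ≤ 4 → i=1, swap A[1],A[2] → 2 0 14 10 -1 7 8 1 6 4
j=3: A[3]=10 > 4 → no swap
j=4: A[4]=-1 ≤ 4 → i=2, swap A[2],A[4] → 2 0 -1 10 14 7 8 1 6 4
j=5: A[5]=7 > 4 → no swap
j=6: A[6]=8 > 4 → no swap
j=7: A[7]=1 ≤ 4 → i=3, swap A[3],A[7] → 2 0 -1 1 14 7 8 10 6 4
j=8: A[8]=6 > 4 → no swap
final swap A[4],A[9] → 2 0 -1 1 4 7 8 10 6 14; return 4
p = 4; k-1 = 1 < 4 ⇒ left

4; left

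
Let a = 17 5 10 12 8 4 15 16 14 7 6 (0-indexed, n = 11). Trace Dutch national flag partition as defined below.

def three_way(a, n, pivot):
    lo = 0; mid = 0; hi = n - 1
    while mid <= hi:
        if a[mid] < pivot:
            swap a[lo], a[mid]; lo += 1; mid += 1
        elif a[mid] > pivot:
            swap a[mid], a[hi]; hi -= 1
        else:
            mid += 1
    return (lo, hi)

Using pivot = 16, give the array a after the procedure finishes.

pivot = 16; lo=0, mid=0, hi=10
a[mid]=17>16: swap a[0],a[10]; hi=9 → 6 5 10 12 8 4 15 16 14 7 17
a[mid]=6<16: swap a[0],a[0]; lo=1,mid=1 → 6 5 10 12 8 4 15 16 14 7 17
a[mid]=5<16: swap a[1],a[1]; lo=2,mid=2 → 6 5 10 12 8 4 15 16 14 7 17
a[mid]=10<16: swap a[2],a[2]; lo=3,mid=3 → 6 5 10 12 8 4 15 16 14 7 17
a[mid]=12<16: swap a[3],a[3]; lo=4,mid=4 → 6 5 10 12 8 4 15 16 14 7 17
a[mid]=8<16: swap a[4],a[4]; lo=5,mid=5 → 6 5 10 12 8 4 15 16 14 7 17
a[mid]=4<16: swap a[5],a[5]; lo=6,mid=6 → 6 5 10 12 8 4 15 16 14 7 17
a[mid]=15<16: swap a[6],a[6]; lo=7,mid=7 → 6 5 10 12 8 4 15 16 14 7 17
a[mid]=16=16: mid=8
a[mid]=14<16: swap a[7],a[8]; lo=8,mid=9 → 6 5 10 12 8 4 15 14 16 7 17
a[mid]=7<16: swap a[8],a[9]; lo=9,mid=10 → 6 5 10 12 8 4 15 14 7 16 17
end: lo=9, hi=9; a = 6 5 10 12 8 4 15 14 7 16 17

6 5 10 12 8 4 15 14 7 16 17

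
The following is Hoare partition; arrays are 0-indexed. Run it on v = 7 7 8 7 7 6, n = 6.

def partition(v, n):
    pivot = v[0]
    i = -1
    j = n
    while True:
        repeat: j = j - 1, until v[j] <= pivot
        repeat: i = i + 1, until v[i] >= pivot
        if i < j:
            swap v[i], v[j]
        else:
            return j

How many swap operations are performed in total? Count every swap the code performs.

3

pivot = v[0] = 7; i = -1, j = 6
j→5 (v[5]=6≤7), i→0 (v[0]=7≥7); i<j, swap → 6 7 8 7 7 7
j→4 (v[4]=7≤7), i→1 (v[1]=7≥7); i<j, swap → 6 7 8 7 7 7
j→3 (v[3]=7≤7), i→2 (v[2]=8≥7); i<j, swap → 6 7 7 8 7 7
j→2, i→3; i≥j, return j=2. v = 6 7 7 8 7 7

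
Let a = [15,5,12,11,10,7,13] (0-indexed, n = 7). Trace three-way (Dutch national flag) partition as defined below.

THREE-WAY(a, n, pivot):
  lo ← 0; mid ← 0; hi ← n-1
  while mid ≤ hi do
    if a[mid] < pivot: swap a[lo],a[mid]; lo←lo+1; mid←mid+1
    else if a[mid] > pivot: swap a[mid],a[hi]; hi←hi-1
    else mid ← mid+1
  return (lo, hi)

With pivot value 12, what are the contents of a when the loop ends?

[7,5,11,10,12,13,15]

pivot = 12; lo=0, mid=0, hi=6
a[mid]=15>12: swap a[0],a[6]; hi=5 → [13,5,12,11,10,7,15]
a[mid]=13>12: swap a[0],a[5]; hi=4 → [7,5,12,11,10,13,15]
a[mid]=7<12: swap a[0],a[0]; lo=1,mid=1 → [7,5,12,11,10,13,15]
a[mid]=5<12: swap a[1],a[1]; lo=2,mid=2 → [7,5,12,11,10,13,15]
a[mid]=12=12: mid=3
a[mid]=11<12: swap a[2],a[3]; lo=3,mid=4 → [7,5,11,12,10,13,15]
a[mid]=10<12: swap a[3],a[4]; lo=4,mid=5 → [7,5,11,10,12,13,15]
end: lo=4, hi=4; a = [7,5,11,10,12,13,15]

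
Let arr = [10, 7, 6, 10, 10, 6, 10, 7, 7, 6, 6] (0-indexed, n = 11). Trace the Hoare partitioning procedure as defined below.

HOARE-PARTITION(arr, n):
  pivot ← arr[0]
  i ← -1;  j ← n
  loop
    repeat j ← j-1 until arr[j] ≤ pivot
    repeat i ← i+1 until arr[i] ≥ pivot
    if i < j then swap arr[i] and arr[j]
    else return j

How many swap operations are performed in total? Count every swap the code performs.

pivot = arr[0] = 10; i = -1, j = 11
j→10 (arr[10]=6≤10), i→0 (arr[0]=10≥10); i<j, swap → [6, 7, 6, 10, 10, 6, 10, 7, 7, 6, 10]
j→9 (arr[9]=6≤10), i→3 (arr[3]=10≥10); i<j, swap → [6, 7, 6, 6, 10, 6, 10, 7, 7, 10, 10]
j→8 (arr[8]=7≤10), i→4 (arr[4]=10≥10); i<j, swap → [6, 7, 6, 6, 7, 6, 10, 7, 10, 10, 10]
j→7 (arr[7]=7≤10), i→6 (arr[6]=10≥10); i<j, swap → [6, 7, 6, 6, 7, 6, 7, 10, 10, 10, 10]
j→6, i→7; i≥j, return j=6. arr = [6, 7, 6, 6, 7, 6, 7, 10, 10, 10, 10]

4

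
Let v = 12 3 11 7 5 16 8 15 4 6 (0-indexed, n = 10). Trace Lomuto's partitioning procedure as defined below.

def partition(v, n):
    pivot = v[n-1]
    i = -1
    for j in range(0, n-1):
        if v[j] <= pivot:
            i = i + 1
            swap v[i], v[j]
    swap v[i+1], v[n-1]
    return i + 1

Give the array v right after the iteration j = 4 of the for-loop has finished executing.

pivot=6, i=-1
j=0: 12>6, skip
j=1: 3≤6, i=0, swap(0,1) ⇒ 3 12 11 7 5 16 8 15 4 6
j=2: 11>6, skip
j=3: 7>6, skip
j=4: 5≤6, i=1, swap(1,4) ⇒ 3 5 11 7 12 16 8 15 4 6
(after j=4) v = 3 5 11 7 12 16 8 15 4 6

3 5 11 7 12 16 8 15 4 6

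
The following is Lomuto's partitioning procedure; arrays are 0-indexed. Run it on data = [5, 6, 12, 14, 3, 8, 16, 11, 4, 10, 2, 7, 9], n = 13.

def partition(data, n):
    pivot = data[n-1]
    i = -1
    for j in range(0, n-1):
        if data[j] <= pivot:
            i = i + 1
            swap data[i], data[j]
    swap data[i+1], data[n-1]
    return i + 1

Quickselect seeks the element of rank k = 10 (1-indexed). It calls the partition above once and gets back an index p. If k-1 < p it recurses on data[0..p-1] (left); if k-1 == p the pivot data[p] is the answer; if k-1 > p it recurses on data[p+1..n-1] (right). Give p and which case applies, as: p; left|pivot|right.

7; right

pivot = data[12] = 9; i = -1
j=0: data[0]=5 ≤ 9 → i=0, swap data[0],data[0] (no change) → [5, 6, 12, 14, 3, 8, 16, 11, 4, 10, 2, 7, 9]
j=1: data[1]=6 ≤ 9 → i=1, swap data[1],data[1] (no change) → [5, 6, 12, 14, 3, 8, 16, 11, 4, 10, 2, 7, 9]
j=2: data[2]=12 > 9 → no swap
j=3: data[3]=14 > 9 → no swap
j=4: data[4]=3 ≤ 9 → i=2, swap data[2],data[4] → [5, 6, 3, 14, 12, 8, 16, 11, 4, 10, 2, 7, 9]
j=5: data[5]=8 ≤ 9 → i=3, swap data[3],data[5] → [5, 6, 3, 8, 12, 14, 16, 11, 4, 10, 2, 7, 9]
j=6: data[6]=16 > 9 → no swap
j=7: data[7]=11 > 9 → no swap
j=8: data[8]=4 ≤ 9 → i=4, swap data[4],data[8] → [5, 6, 3, 8, 4, 14, 16, 11, 12, 10, 2, 7, 9]
j=9: data[9]=10 > 9 → no swap
j=10: data[10]=2 ≤ 9 → i=5, swap data[5],data[10] → [5, 6, 3, 8, 4, 2, 16, 11, 12, 10, 14, 7, 9]
j=11: data[11]=7 ≤ 9 → i=6, swap data[6],data[11] → [5, 6, 3, 8, 4, 2, 7, 11, 12, 10, 14, 16, 9]
final swap data[7],data[12] → [5, 6, 3, 8, 4, 2, 7, 9, 12, 10, 14, 16, 11]; return 7
p = 7; k-1 = 9 > 7 ⇒ right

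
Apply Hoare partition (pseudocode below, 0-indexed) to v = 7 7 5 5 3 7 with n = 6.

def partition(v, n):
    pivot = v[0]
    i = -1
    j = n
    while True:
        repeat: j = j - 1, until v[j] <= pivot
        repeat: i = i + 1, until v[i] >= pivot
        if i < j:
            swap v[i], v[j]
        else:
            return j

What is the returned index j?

3

pivot = v[0] = 7; i = -1, j = 6
j→5 (v[5]=7≤7), i→0 (v[0]=7≥7); i<j, swap → 7 7 5 5 3 7
j→4 (v[4]=3≤7), i→1 (v[1]=7≥7); i<j, swap → 7 3 5 5 7 7
j→3, i→4; i≥j, return j=3. v = 7 3 5 5 7 7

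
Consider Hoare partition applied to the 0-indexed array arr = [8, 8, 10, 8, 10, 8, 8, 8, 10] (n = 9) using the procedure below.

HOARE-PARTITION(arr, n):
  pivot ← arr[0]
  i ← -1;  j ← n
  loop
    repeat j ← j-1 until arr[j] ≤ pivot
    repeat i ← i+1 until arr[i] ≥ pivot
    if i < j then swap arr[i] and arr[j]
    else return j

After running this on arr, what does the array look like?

pivot=8
j stops at 7 (8), i stops at 0 (8); swap ⇒ [8, 8, 10, 8, 10, 8, 8, 8, 10]
j stops at 6 (8), i stops at 1 (8); swap ⇒ [8, 8, 10, 8, 10, 8, 8, 8, 10]
j stops at 5 (8), i stops at 2 (10); swap ⇒ [8, 8, 8, 8, 10, 10, 8, 8, 10]
j stops at 3, i stops at 3; i≥j ⇒ return 3. arr=[8, 8, 8, 8, 10, 10, 8, 8, 10]

[8, 8, 8, 8, 10, 10, 8, 8, 10]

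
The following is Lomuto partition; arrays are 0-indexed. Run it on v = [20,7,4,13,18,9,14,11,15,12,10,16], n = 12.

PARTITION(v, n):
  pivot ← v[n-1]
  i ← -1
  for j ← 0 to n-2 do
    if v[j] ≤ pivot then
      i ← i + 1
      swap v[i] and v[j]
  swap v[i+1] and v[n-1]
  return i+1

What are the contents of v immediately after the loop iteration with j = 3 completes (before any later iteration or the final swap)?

[7,4,13,20,18,9,14,11,15,12,10,16]

pivot=16, i=-1
j=0: 20>16, skip
j=1: 7≤16, i=0, swap(0,1) ⇒ [7,20,4,13,18,9,14,11,15,12,10,16]
j=2: 4≤16, i=1, swap(1,2) ⇒ [7,4,20,13,18,9,14,11,15,12,10,16]
j=3: 13≤16, i=2, swap(2,3) ⇒ [7,4,13,20,18,9,14,11,15,12,10,16]
(after j=3) v = [7,4,13,20,18,9,14,11,15,12,10,16]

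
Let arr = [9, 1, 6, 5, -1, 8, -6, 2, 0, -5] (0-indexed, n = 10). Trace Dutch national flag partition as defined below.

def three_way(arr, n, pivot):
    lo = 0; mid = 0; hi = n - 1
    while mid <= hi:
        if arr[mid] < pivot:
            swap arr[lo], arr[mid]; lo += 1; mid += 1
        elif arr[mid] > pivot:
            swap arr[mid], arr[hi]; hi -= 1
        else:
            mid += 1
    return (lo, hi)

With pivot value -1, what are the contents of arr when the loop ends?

[-5, -6, -1, 5, 8, 6, 2, 0, 1, 9]

pivot = -1; lo=0, mid=0, hi=9
arr[mid]=9>-1: swap arr[0],arr[9]; hi=8 → [-5, 1, 6, 5, -1, 8, -6, 2, 0, 9]
arr[mid]=-5<-1: swap arr[0],arr[0]; lo=1,mid=1 → [-5, 1, 6, 5, -1, 8, -6, 2, 0, 9]
arr[mid]=1>-1: swap arr[1],arr[8]; hi=7 → [-5, 0, 6, 5, -1, 8, -6, 2, 1, 9]
arr[mid]=0>-1: swap arr[1],arr[7]; hi=6 → [-5, 2, 6, 5, -1, 8, -6, 0, 1, 9]
arr[mid]=2>-1: swap arr[1],arr[6]; hi=5 → [-5, -6, 6, 5, -1, 8, 2, 0, 1, 9]
arr[mid]=-6<-1: swap arr[1],arr[1]; lo=2,mid=2 → [-5, -6, 6, 5, -1, 8, 2, 0, 1, 9]
arr[mid]=6>-1: swap arr[2],arr[5]; hi=4 → [-5, -6, 8, 5, -1, 6, 2, 0, 1, 9]
arr[mid]=8>-1: swap arr[2],arr[4]; hi=3 → [-5, -6, -1, 5, 8, 6, 2, 0, 1, 9]
arr[mid]=-1=-1: mid=3
arr[mid]=5>-1: swap arr[3],arr[3]; hi=2 → [-5, -6, -1, 5, 8, 6, 2, 0, 1, 9]
end: lo=2, hi=2; arr = [-5, -6, -1, 5, 8, 6, 2, 0, 1, 9]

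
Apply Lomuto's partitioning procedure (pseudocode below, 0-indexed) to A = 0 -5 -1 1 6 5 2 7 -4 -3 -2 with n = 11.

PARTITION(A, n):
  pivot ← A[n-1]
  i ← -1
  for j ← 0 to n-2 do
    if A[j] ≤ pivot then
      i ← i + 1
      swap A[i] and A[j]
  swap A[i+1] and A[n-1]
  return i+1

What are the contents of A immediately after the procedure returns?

-5 -4 -3 -2 6 5 2 7 0 -1 1

pivot=-2, i=-1
j=0: 0>-2, skip
j=1: -5≤-2, i=0, swap(0,1) ⇒ -5 0 -1 1 6 5 2 7 -4 -3 -2
j=2: -1>-2, skip
j=3: 1>-2, skip
j=4: 6>-2, skip
j=5: 5>-2, skip
j=6: 2>-2, skip
j=7: 7>-2, skip
j=8: -4≤-2, i=1, swap(1,8) ⇒ -5 -4 -1 1 6 5 2 7 0 -3 -2
j=9: -3≤-2, i=2, swap(2,9) ⇒ -5 -4 -3 1 6 5 2 7 0 -1 -2
swap(3,10) ⇒ -5 -4 -3 -2 6 5 2 7 0 -1 1; return 3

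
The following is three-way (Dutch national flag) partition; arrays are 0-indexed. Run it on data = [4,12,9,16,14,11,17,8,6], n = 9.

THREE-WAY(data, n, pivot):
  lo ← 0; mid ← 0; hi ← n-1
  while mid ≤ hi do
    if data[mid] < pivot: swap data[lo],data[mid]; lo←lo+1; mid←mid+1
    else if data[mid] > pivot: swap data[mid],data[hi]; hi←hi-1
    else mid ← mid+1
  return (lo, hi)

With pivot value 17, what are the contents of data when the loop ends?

[4,12,9,16,14,11,8,6,17]

lo=0 mid=0 hi=8
4<17: swap(0,0), lo=1 mid=1 ⇒ [4,12,9,16,14,11,17,8,6]
12<17: swap(1,1), lo=2 mid=2 ⇒ [4,12,9,16,14,11,17,8,6]
9<17: swap(2,2), lo=3 mid=3 ⇒ [4,12,9,16,14,11,17,8,6]
16<17: swap(3,3), lo=4 mid=4 ⇒ [4,12,9,16,14,11,17,8,6]
14<17: swap(4,4), lo=5 mid=5 ⇒ [4,12,9,16,14,11,17,8,6]
11<17: swap(5,5), lo=6 mid=6 ⇒ [4,12,9,16,14,11,17,8,6]
17=17: mid=7
8<17: swap(6,7), lo=7 mid=8 ⇒ [4,12,9,16,14,11,8,17,6]
6<17: swap(7,8), lo=8 mid=9 ⇒ [4,12,9,16,14,11,8,6,17]
done. lo=8 hi=8; data=[4,12,9,16,14,11,8,6,17]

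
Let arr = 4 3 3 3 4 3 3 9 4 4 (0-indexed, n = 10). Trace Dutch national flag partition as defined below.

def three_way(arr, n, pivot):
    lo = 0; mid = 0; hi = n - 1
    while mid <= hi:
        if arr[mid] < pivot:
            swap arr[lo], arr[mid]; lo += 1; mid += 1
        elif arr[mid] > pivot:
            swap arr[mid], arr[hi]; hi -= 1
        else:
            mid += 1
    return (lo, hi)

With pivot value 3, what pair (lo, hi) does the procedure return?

pivot = 3; lo=0, mid=0, hi=9
arr[mid]=4>3: swap arr[0],arr[9]; hi=8 → 4 3 3 3 4 3 3 9 4 4
arr[mid]=4>3: swap arr[0],arr[8]; hi=7 → 4 3 3 3 4 3 3 9 4 4
arr[mid]=4>3: swap arr[0],arr[7]; hi=6 → 9 3 3 3 4 3 3 4 4 4
arr[mid]=9>3: swap arr[0],arr[6]; hi=5 → 3 3 3 3 4 3 9 4 4 4
arr[mid]=3=3: mid=1
arr[mid]=3=3: mid=2
arr[mid]=3=3: mid=3
arr[mid]=3=3: mid=4
arr[mid]=4>3: swap arr[4],arr[5]; hi=4 → 3 3 3 3 3 4 9 4 4 4
arr[mid]=3=3: mid=5
end: lo=0, hi=4; arr = 3 3 3 3 3 4 9 4 4 4

(0, 4)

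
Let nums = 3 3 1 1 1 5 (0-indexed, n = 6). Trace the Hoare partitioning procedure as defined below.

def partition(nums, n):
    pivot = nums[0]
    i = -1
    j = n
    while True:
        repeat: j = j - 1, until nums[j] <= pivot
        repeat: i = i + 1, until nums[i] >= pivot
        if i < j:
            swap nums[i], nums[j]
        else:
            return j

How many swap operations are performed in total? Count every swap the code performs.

2

pivot=3
j stops at 4 (1), i stops at 0 (3); swap ⇒ 1 3 1 1 3 5
j stops at 3 (1), i stops at 1 (3); swap ⇒ 1 1 1 3 3 5
j stops at 2, i stops at 3; i≥j ⇒ return 2. nums=1 1 1 3 3 5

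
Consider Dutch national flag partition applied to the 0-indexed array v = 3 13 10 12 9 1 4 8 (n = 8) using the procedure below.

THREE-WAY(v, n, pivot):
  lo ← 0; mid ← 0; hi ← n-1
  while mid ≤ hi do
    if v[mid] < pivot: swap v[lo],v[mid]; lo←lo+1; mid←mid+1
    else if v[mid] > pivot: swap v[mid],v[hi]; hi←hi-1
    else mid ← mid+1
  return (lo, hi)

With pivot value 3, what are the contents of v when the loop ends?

1 3 12 9 10 4 8 13

lo=0 mid=0 hi=7
3=3: mid=1
13>3: swap(1,7), hi=6 ⇒ 3 8 10 12 9 1 4 13
8>3: swap(1,6), hi=5 ⇒ 3 4 10 12 9 1 8 13
4>3: swap(1,5), hi=4 ⇒ 3 1 10 12 9 4 8 13
1<3: swap(0,1), lo=1 mid=2 ⇒ 1 3 10 12 9 4 8 13
10>3: swap(2,4), hi=3 ⇒ 1 3 9 12 10 4 8 13
9>3: swap(2,3), hi=2 ⇒ 1 3 12 9 10 4 8 13
12>3: swap(2,2), hi=1 ⇒ 1 3 12 9 10 4 8 13
done. lo=1 hi=1; v=1 3 12 9 10 4 8 13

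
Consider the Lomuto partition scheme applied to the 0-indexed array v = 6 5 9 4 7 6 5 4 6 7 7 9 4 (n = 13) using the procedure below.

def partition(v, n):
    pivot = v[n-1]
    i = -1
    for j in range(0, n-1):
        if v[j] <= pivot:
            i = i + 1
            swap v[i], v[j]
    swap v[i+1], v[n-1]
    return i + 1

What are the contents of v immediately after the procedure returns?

4 4 4 6 7 6 5 5 6 7 7 9 9

pivot = v[12] = 4; i = -1
j=0: v[0]=6 > 4 → no swap
j=1: v[1]=5 > 4 → no swap
j=2: v[2]=9 > 4 → no swap
j=3: v[3]=4 ≤ 4 → i=0, swap v[0],v[3] → 4 5 9 6 7 6 5 4 6 7 7 9 4
j=4: v[4]=7 > 4 → no swap
j=5: v[5]=6 > 4 → no swap
j=6: v[6]=5 > 4 → no swap
j=7: v[7]=4 ≤ 4 → i=1, swap v[1],v[7] → 4 4 9 6 7 6 5 5 6 7 7 9 4
j=8: v[8]=6 > 4 → no swap
j=9: v[9]=7 > 4 → no swap
j=10: v[10]=7 > 4 → no swap
j=11: v[11]=9 > 4 → no swap
final swap v[2],v[12] → 4 4 4 6 7 6 5 5 6 7 7 9 9; return 2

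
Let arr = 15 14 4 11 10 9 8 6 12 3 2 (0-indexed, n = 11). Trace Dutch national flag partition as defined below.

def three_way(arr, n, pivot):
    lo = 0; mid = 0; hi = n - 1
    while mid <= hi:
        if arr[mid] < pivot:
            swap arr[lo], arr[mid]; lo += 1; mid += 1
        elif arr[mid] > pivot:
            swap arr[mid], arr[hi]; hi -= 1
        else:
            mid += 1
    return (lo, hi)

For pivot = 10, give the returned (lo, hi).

pivot = 10; lo=0, mid=0, hi=10
arr[mid]=15>10: swap arr[0],arr[10]; hi=9 → 2 14 4 11 10 9 8 6 12 3 15
arr[mid]=2<10: swap arr[0],arr[0]; lo=1,mid=1 → 2 14 4 11 10 9 8 6 12 3 15
arr[mid]=14>10: swap arr[1],arr[9]; hi=8 → 2 3 4 11 10 9 8 6 12 14 15
arr[mid]=3<10: swap arr[1],arr[1]; lo=2,mid=2 → 2 3 4 11 10 9 8 6 12 14 15
arr[mid]=4<10: swap arr[2],arr[2]; lo=3,mid=3 → 2 3 4 11 10 9 8 6 12 14 15
arr[mid]=11>10: swap arr[3],arr[8]; hi=7 → 2 3 4 12 10 9 8 6 11 14 15
arr[mid]=12>10: swap arr[3],arr[7]; hi=6 → 2 3 4 6 10 9 8 12 11 14 15
arr[mid]=6<10: swap arr[3],arr[3]; lo=4,mid=4 → 2 3 4 6 10 9 8 12 11 14 15
arr[mid]=10=10: mid=5
arr[mid]=9<10: swap arr[4],arr[5]; lo=5,mid=6 → 2 3 4 6 9 10 8 12 11 14 15
arr[mid]=8<10: swap arr[5],arr[6]; lo=6,mid=7 → 2 3 4 6 9 8 10 12 11 14 15
end: lo=6, hi=6; arr = 2 3 4 6 9 8 10 12 11 14 15

(6, 6)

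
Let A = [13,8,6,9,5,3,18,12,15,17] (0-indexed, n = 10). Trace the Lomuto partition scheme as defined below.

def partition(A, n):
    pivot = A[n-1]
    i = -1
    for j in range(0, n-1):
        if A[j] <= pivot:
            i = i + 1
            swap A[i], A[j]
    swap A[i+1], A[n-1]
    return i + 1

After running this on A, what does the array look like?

pivot = A[9] = 17; i = -1
j=0: A[0]=13 ≤ 17 → i=0, swap A[0],A[0] (no change) → [13,8,6,9,5,3,18,12,15,17]
j=1: A[1]=8 ≤ 17 → i=1, swap A[1],A[1] (no change) → [13,8,6,9,5,3,18,12,15,17]
j=2: A[2]=6 ≤ 17 → i=2, swap A[2],A[2] (no change) → [13,8,6,9,5,3,18,12,15,17]
j=3: A[3]=9 ≤ 17 → i=3, swap A[3],A[3] (no change) → [13,8,6,9,5,3,18,12,15,17]
j=4: A[4]=5 ≤ 17 → i=4, swap A[4],A[4] (no change) → [13,8,6,9,5,3,18,12,15,17]
j=5: A[5]=3 ≤ 17 → i=5, swap A[5],A[5] (no change) → [13,8,6,9,5,3,18,12,15,17]
j=6: A[6]=18 > 17 → no swap
j=7: A[7]=12 ≤ 17 → i=6, swap A[6],A[7] → [13,8,6,9,5,3,12,18,15,17]
j=8: A[8]=15 ≤ 17 → i=7, swap A[7],A[8] → [13,8,6,9,5,3,12,15,18,17]
final swap A[8],A[9] → [13,8,6,9,5,3,12,15,17,18]; return 8

[13,8,6,9,5,3,12,15,17,18]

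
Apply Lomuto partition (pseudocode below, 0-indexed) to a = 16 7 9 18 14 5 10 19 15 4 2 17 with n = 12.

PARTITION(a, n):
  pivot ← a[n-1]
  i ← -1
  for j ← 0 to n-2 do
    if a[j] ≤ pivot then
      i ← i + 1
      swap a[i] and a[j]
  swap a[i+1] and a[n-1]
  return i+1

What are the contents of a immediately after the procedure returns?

pivot = a[11] = 17; i = -1
j=0: a[0]=16 ≤ 17 → i=0, swap a[0],a[0] (no change) → 16 7 9 18 14 5 10 19 15 4 2 17
j=1: a[1]=7 ≤ 17 → i=1, swap a[1],a[1] (no change) → 16 7 9 18 14 5 10 19 15 4 2 17
j=2: a[2]=9 ≤ 17 → i=2, swap a[2],a[2] (no change) → 16 7 9 18 14 5 10 19 15 4 2 17
j=3: a[3]=18 > 17 → no swap
j=4: a[4]=14 ≤ 17 → i=3, swap a[3],a[4] → 16 7 9 14 18 5 10 19 15 4 2 17
j=5: a[5]=5 ≤ 17 → i=4, swap a[4],a[5] → 16 7 9 14 5 18 10 19 15 4 2 17
j=6: a[6]=10 ≤ 17 → i=5, swap a[5],a[6] → 16 7 9 14 5 10 18 19 15 4 2 17
j=7: a[7]=19 > 17 → no swap
j=8: a[8]=15 ≤ 17 → i=6, swap a[6],a[8] → 16 7 9 14 5 10 15 19 18 4 2 17
j=9: a[9]=4 ≤ 17 → i=7, swap a[7],a[9] → 16 7 9 14 5 10 15 4 18 19 2 17
j=10: a[10]=2 ≤ 17 → i=8, swap a[8],a[10] → 16 7 9 14 5 10 15 4 2 19 18 17
final swap a[9],a[11] → 16 7 9 14 5 10 15 4 2 17 18 19; return 9

16 7 9 14 5 10 15 4 2 17 18 19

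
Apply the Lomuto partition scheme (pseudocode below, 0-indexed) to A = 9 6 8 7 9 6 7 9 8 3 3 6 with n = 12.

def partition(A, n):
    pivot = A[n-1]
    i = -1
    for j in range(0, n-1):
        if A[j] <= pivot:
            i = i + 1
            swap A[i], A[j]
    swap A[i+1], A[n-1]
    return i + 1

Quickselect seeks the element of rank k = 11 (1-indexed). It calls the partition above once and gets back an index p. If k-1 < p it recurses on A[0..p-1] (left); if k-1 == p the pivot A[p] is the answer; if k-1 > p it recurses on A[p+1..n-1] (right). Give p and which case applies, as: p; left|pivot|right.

pivot = A[11] = 6; i = -1
j=0: A[0]=9 > 6 → no swap
j=1: A[1]=6 ≤ 6 → i=0, swap A[0],A[1] → 6 9 8 7 9 6 7 9 8 3 3 6
j=2: A[2]=8 > 6 → no swap
j=3: A[3]=7 > 6 → no swap
j=4: A[4]=9 > 6 → no swap
j=5: A[5]=6 ≤ 6 → i=1, swap A[1],A[5] → 6 6 8 7 9 9 7 9 8 3 3 6
j=6: A[6]=7 > 6 → no swap
j=7: A[7]=9 > 6 → no swap
j=8: A[8]=8 > 6 → no swap
j=9: A[9]=3 ≤ 6 → i=2, swap A[2],A[9] → 6 6 3 7 9 9 7 9 8 8 3 6
j=10: A[10]=3 ≤ 6 → i=3, swap A[3],A[10] → 6 6 3 3 9 9 7 9 8 8 7 6
final swap A[4],A[11] → 6 6 3 3 6 9 7 9 8 8 7 9; return 4
p = 4; k-1 = 10 > 4 ⇒ right

4; right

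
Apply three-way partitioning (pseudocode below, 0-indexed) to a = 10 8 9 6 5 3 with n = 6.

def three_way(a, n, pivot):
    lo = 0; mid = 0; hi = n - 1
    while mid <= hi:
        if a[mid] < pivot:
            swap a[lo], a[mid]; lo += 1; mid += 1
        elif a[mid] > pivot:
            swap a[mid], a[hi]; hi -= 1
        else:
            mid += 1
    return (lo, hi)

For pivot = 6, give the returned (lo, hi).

lo=0 mid=0 hi=5
10>6: swap(0,5), hi=4 ⇒ 3 8 9 6 5 10
3<6: swap(0,0), lo=1 mid=1 ⇒ 3 8 9 6 5 10
8>6: swap(1,4), hi=3 ⇒ 3 5 9 6 8 10
5<6: swap(1,1), lo=2 mid=2 ⇒ 3 5 9 6 8 10
9>6: swap(2,3), hi=2 ⇒ 3 5 6 9 8 10
6=6: mid=3
done. lo=2 hi=2; a=3 5 6 9 8 10

(2, 2)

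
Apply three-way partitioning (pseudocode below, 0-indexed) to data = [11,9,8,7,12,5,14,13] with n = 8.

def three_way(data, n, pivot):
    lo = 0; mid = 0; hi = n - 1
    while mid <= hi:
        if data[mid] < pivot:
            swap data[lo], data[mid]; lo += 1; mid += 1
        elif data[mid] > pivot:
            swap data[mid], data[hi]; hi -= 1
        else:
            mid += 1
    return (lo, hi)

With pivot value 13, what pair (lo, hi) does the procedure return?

pivot = 13; lo=0, mid=0, hi=7
data[mid]=11<13: swap data[0],data[0]; lo=1,mid=1 → [11,9,8,7,12,5,14,13]
data[mid]=9<13: swap data[1],data[1]; lo=2,mid=2 → [11,9,8,7,12,5,14,13]
data[mid]=8<13: swap data[2],data[2]; lo=3,mid=3 → [11,9,8,7,12,5,14,13]
data[mid]=7<13: swap data[3],data[3]; lo=4,mid=4 → [11,9,8,7,12,5,14,13]
data[mid]=12<13: swap data[4],data[4]; lo=5,mid=5 → [11,9,8,7,12,5,14,13]
data[mid]=5<13: swap data[5],data[5]; lo=6,mid=6 → [11,9,8,7,12,5,14,13]
data[mid]=14>13: swap data[6],data[7]; hi=6 → [11,9,8,7,12,5,13,14]
data[mid]=13=13: mid=7
end: lo=6, hi=6; data = [11,9,8,7,12,5,13,14]

(6, 6)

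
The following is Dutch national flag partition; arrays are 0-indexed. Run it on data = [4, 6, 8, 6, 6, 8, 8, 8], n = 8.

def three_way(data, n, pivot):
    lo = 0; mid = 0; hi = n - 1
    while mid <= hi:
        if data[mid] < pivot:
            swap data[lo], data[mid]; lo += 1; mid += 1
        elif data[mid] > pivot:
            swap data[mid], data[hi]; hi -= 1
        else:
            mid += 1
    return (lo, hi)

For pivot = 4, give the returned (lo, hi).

(0, 0)

pivot = 4; lo=0, mid=0, hi=7
data[mid]=4=4: mid=1
data[mid]=6>4: swap data[1],data[7]; hi=6 → [4, 8, 8, 6, 6, 8, 8, 6]
data[mid]=8>4: swap data[1],data[6]; hi=5 → [4, 8, 8, 6, 6, 8, 8, 6]
data[mid]=8>4: swap data[1],data[5]; hi=4 → [4, 8, 8, 6, 6, 8, 8, 6]
data[mid]=8>4: swap data[1],data[4]; hi=3 → [4, 6, 8, 6, 8, 8, 8, 6]
data[mid]=6>4: swap data[1],data[3]; hi=2 → [4, 6, 8, 6, 8, 8, 8, 6]
data[mid]=6>4: swap data[1],data[2]; hi=1 → [4, 8, 6, 6, 8, 8, 8, 6]
data[mid]=8>4: swap data[1],data[1]; hi=0 → [4, 8, 6, 6, 8, 8, 8, 6]
end: lo=0, hi=0; data = [4, 8, 6, 6, 8, 8, 8, 6]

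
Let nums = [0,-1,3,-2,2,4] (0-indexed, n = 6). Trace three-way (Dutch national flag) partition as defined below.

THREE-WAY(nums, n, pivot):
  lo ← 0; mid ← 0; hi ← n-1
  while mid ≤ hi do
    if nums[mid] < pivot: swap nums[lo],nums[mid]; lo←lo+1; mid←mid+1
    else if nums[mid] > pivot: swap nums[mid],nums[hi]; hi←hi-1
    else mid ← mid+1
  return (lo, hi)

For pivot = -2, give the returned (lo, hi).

(0, 0)

pivot = -2; lo=0, mid=0, hi=5
nums[mid]=0>-2: swap nums[0],nums[5]; hi=4 → [4,-1,3,-2,2,0]
nums[mid]=4>-2: swap nums[0],nums[4]; hi=3 → [2,-1,3,-2,4,0]
nums[mid]=2>-2: swap nums[0],nums[3]; hi=2 → [-2,-1,3,2,4,0]
nums[mid]=-2=-2: mid=1
nums[mid]=-1>-2: swap nums[1],nums[2]; hi=1 → [-2,3,-1,2,4,0]
nums[mid]=3>-2: swap nums[1],nums[1]; hi=0 → [-2,3,-1,2,4,0]
end: lo=0, hi=0; nums = [-2,3,-1,2,4,0]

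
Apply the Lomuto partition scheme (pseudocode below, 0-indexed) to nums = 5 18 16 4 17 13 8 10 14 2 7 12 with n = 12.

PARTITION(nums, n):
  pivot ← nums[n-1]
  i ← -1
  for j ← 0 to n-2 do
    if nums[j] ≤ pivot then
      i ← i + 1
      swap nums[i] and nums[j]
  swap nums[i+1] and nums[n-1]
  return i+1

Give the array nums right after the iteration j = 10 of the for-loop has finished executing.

5 4 8 10 2 7 16 18 14 17 13 12

pivot=12, i=-1
j=0: 5≤12, i=0, swap(0,0) ⇒ 5 18 16 4 17 13 8 10 14 2 7 12
j=1: 18>12, skip
j=2: 16>12, skip
j=3: 4≤12, i=1, swap(1,3) ⇒ 5 4 16 18 17 13 8 10 14 2 7 12
j=4: 17>12, skip
j=5: 13>12, skip
j=6: 8≤12, i=2, swap(2,6) ⇒ 5 4 8 18 17 13 16 10 14 2 7 12
j=7: 10≤12, i=3, swap(3,7) ⇒ 5 4 8 10 17 13 16 18 14 2 7 12
j=8: 14>12, skip
j=9: 2≤12, i=4, swap(4,9) ⇒ 5 4 8 10 2 13 16 18 14 17 7 12
j=10: 7≤12, i=5, swap(5,10) ⇒ 5 4 8 10 2 7 16 18 14 17 13 12
(after j=10) nums = 5 4 8 10 2 7 16 18 14 17 13 12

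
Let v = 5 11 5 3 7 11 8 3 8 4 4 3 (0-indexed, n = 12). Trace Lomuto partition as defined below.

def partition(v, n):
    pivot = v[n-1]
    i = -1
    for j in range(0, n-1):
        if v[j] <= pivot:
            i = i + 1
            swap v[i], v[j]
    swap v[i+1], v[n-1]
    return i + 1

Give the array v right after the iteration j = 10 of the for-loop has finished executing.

3 3 5 5 7 11 8 11 8 4 4 3

pivot=3, i=-1
j=0: 5>3, skip
j=1: 11>3, skip
j=2: 5>3, skip
j=3: 3≤3, i=0, swap(0,3) ⇒ 3 11 5 5 7 11 8 3 8 4 4 3
j=4: 7>3, skip
j=5: 11>3, skip
j=6: 8>3, skip
j=7: 3≤3, i=1, swap(1,7) ⇒ 3 3 5 5 7 11 8 11 8 4 4 3
j=8: 8>3, skip
j=9: 4>3, skip
j=10: 4>3, skip
(after j=10) v = 3 3 5 5 7 11 8 11 8 4 4 3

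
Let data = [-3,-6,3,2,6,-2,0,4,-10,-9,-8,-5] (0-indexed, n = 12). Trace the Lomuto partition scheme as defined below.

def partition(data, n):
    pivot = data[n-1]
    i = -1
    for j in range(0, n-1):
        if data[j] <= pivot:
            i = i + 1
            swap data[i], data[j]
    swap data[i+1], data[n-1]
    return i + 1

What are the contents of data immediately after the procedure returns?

[-6,-10,-9,-8,-5,-2,0,4,-3,3,2,6]

pivot=-5, i=-1
j=0: -3>-5, skip
j=1: -6≤-5, i=0, swap(0,1) ⇒ [-6,-3,3,2,6,-2,0,4,-10,-9,-8,-5]
j=2: 3>-5, skip
j=3: 2>-5, skip
j=4: 6>-5, skip
j=5: -2>-5, skip
j=6: 0>-5, skip
j=7: 4>-5, skip
j=8: -10≤-5, i=1, swap(1,8) ⇒ [-6,-10,3,2,6,-2,0,4,-3,-9,-8,-5]
j=9: -9≤-5, i=2, swap(2,9) ⇒ [-6,-10,-9,2,6,-2,0,4,-3,3,-8,-5]
j=10: -8≤-5, i=3, swap(3,10) ⇒ [-6,-10,-9,-8,6,-2,0,4,-3,3,2,-5]
swap(4,11) ⇒ [-6,-10,-9,-8,-5,-2,0,4,-3,3,2,6]; return 4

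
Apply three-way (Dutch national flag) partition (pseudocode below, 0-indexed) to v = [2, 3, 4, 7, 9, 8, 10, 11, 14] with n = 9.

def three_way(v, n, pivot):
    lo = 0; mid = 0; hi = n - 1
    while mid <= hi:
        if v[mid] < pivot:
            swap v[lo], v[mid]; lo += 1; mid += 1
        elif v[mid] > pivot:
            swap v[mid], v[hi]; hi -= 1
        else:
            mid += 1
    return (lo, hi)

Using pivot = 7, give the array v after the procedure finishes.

[2, 3, 4, 7, 8, 10, 11, 14, 9]

lo=0 mid=0 hi=8
2<7: swap(0,0), lo=1 mid=1 ⇒ [2, 3, 4, 7, 9, 8, 10, 11, 14]
3<7: swap(1,1), lo=2 mid=2 ⇒ [2, 3, 4, 7, 9, 8, 10, 11, 14]
4<7: swap(2,2), lo=3 mid=3 ⇒ [2, 3, 4, 7, 9, 8, 10, 11, 14]
7=7: mid=4
9>7: swap(4,8), hi=7 ⇒ [2, 3, 4, 7, 14, 8, 10, 11, 9]
14>7: swap(4,7), hi=6 ⇒ [2, 3, 4, 7, 11, 8, 10, 14, 9]
11>7: swap(4,6), hi=5 ⇒ [2, 3, 4, 7, 10, 8, 11, 14, 9]
10>7: swap(4,5), hi=4 ⇒ [2, 3, 4, 7, 8, 10, 11, 14, 9]
8>7: swap(4,4), hi=3 ⇒ [2, 3, 4, 7, 8, 10, 11, 14, 9]
done. lo=3 hi=3; v=[2, 3, 4, 7, 8, 10, 11, 14, 9]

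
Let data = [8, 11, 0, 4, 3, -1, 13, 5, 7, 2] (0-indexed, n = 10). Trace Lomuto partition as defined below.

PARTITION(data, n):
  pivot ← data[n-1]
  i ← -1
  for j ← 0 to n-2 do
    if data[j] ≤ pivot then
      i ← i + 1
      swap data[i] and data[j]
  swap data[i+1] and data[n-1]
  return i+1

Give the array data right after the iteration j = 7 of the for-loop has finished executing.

[0, -1, 8, 4, 3, 11, 13, 5, 7, 2]

pivot = data[9] = 2; i = -1
j=0: data[0]=8 > 2 → no swap
j=1: data[1]=11 > 2 → no swap
j=2: data[2]=0 ≤ 2 → i=0, swap data[0],data[2] → [0, 11, 8, 4, 3, -1, 13, 5, 7, 2]
j=3: data[3]=4 > 2 → no swap
j=4: data[4]=3 > 2 → no swap
j=5: data[5]=-1 ≤ 2 → i=1, swap data[1],data[5] → [0, -1, 8, 4, 3, 11, 13, 5, 7, 2]
j=6: data[6]=13 > 2 → no swap
j=7: data[7]=5 > 2 → no swap
(after j=7) data = [0, -1, 8, 4, 3, 11, 13, 5, 7, 2]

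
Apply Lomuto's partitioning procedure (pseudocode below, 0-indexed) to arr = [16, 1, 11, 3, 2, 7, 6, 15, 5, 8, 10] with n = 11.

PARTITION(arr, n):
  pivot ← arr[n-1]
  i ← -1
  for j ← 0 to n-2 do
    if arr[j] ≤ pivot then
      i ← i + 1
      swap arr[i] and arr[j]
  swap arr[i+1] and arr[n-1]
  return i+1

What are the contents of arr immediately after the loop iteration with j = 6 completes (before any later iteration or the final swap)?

pivot=10, i=-1
j=0: 16>10, skip
j=1: 1≤10, i=0, swap(0,1) ⇒ [1, 16, 11, 3, 2, 7, 6, 15, 5, 8, 10]
j=2: 11>10, skip
j=3: 3≤10, i=1, swap(1,3) ⇒ [1, 3, 11, 16, 2, 7, 6, 15, 5, 8, 10]
j=4: 2≤10, i=2, swap(2,4) ⇒ [1, 3, 2, 16, 11, 7, 6, 15, 5, 8, 10]
j=5: 7≤10, i=3, swap(3,5) ⇒ [1, 3, 2, 7, 11, 16, 6, 15, 5, 8, 10]
j=6: 6≤10, i=4, swap(4,6) ⇒ [1, 3, 2, 7, 6, 16, 11, 15, 5, 8, 10]
(after j=6) arr = [1, 3, 2, 7, 6, 16, 11, 15, 5, 8, 10]

[1, 3, 2, 7, 6, 16, 11, 15, 5, 8, 10]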